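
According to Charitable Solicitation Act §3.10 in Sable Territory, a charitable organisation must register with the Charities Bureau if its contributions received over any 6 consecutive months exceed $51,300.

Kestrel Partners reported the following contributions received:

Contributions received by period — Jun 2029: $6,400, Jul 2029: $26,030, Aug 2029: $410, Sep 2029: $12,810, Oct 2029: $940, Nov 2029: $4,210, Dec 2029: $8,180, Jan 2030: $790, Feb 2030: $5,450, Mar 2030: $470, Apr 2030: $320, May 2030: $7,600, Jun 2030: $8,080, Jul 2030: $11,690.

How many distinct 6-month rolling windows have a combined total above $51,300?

1

Jun 2029–Nov 2029: $6,400 + $26,030 + $410 + $12,810 + $940 + $4,210 = $50,800 (under)
Jul 2029–Dec 2029: $26,030 + $410 + $12,810 + $940 + $4,210 + $8,180 = $52,580 (over)
Aug 2029–Jan 2030: $410 + $12,810 + $940 + $4,210 + $8,180 + $790 = $27,340 (under)
Sep 2029–Feb 2030: $12,810 + $940 + $4,210 + $8,180 + $790 + $5,450 = $32,380 (under)
Oct 2029–Mar 2030: $940 + $4,210 + $8,180 + $790 + $5,450 + $470 = $20,040 (under)
Nov 2029–Apr 2030: $4,210 + $8,180 + $790 + $5,450 + $470 + $320 = $19,420 (under)
Dec 2029–May 2030: $8,180 + $790 + $5,450 + $470 + $320 + $7,600 = $22,810 (under)
Jan 2030–Jun 2030: $790 + $5,450 + $470 + $320 + $7,600 + $8,080 = $22,710 (under)
Feb 2030–Jul 2030: $5,450 + $470 + $320 + $7,600 + $8,080 + $11,690 = $33,610 (under)
1 window exceeds the threshold.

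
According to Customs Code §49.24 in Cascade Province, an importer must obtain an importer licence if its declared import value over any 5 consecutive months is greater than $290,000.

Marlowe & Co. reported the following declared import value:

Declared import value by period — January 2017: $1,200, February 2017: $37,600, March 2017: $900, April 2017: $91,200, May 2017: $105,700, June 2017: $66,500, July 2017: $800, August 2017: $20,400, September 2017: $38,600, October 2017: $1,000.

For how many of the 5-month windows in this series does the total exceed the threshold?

1

January 2017–May 2017: $1,200 + $37,600 + $900 + $91,200 + $105,700 = $236,600 (under)
February 2017–June 2017: $37,600 + $900 + $91,200 + $105,700 + $66,500 = $301,900 (over)
March 2017–July 2017: $900 + $91,200 + $105,700 + $66,500 + $800 = $265,100 (under)
April 2017–August 2017: $91,200 + $105,700 + $66,500 + $800 + $20,400 = $284,600 (under)
May 2017–September 2017: $105,700 + $66,500 + $800 + $20,400 + $38,600 = $232,000 (under)
June 2017–October 2017: $66,500 + $800 + $20,400 + $38,600 + $1,000 = $127,300 (under)
1 window exceeds the threshold.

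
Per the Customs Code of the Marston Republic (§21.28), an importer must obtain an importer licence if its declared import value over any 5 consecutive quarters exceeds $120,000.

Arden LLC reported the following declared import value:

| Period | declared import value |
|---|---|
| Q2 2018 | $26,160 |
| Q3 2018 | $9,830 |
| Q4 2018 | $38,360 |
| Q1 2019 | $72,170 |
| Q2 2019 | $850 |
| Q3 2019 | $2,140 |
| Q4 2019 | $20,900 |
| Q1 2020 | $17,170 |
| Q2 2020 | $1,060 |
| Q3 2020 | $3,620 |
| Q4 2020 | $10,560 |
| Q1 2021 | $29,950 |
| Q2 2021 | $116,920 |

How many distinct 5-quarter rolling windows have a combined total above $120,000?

Q2 2018–Q2 2019: $26,160 + $9,830 + $38,360 + $72,170 + $850 = $147,370 (over)
Q3 2018–Q3 2019: $9,830 + $38,360 + $72,170 + $850 + $2,140 = $123,350 (over)
Q4 2018–Q4 2019: $38,360 + $72,170 + $850 + $2,140 + $20,900 = $134,420 (over)
Q1 2019–Q1 2020: $72,170 + $850 + $2,140 + $20,900 + $17,170 = $113,230 (under)
Q2 2019–Q2 2020: $850 + $2,140 + $20,900 + $17,170 + $1,060 = $42,120 (under)
Q3 2019–Q3 2020: $2,140 + $20,900 + $17,170 + $1,060 + $3,620 = $44,890 (under)
Q4 2019–Q4 2020: $20,900 + $17,170 + $1,060 + $3,620 + $10,560 = $53,310 (under)
Q1 2020–Q1 2021: $17,170 + $1,060 + $3,620 + $10,560 + $29,950 = $62,360 (under)
Q2 2020–Q2 2021: $1,060 + $3,620 + $10,560 + $29,950 + $116,920 = $162,110 (over)
4 windows exceed the threshold.

4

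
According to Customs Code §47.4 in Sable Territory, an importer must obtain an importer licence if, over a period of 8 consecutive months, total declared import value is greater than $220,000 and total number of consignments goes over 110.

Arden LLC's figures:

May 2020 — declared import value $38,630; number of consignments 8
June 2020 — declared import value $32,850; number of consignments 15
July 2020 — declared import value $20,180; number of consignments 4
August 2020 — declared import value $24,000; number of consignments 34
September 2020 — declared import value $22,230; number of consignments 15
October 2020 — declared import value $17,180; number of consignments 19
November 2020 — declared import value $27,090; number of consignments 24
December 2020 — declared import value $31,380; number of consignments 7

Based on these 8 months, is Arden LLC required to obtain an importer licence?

Total declared import value: $38,630 + $32,850 + $20,180 + $24,000 + $22,230 + $17,180 + $27,090 + $31,380 = $213,540 (≤ $220,000).
Total number of consignments: 8 + 15 + 4 + 34 + 15 + 19 + 24 + 7 = 126 (> 110).
The test is 'and': the rule requires both, and at least one is not exceeded.

No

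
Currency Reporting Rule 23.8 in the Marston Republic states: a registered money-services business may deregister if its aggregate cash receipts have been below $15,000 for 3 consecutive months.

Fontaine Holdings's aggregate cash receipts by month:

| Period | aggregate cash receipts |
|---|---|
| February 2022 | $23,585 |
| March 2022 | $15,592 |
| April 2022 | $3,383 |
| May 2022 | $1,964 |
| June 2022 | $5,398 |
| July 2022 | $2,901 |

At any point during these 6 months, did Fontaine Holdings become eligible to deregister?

Months below $15,000: April 2022, May 2022, June 2022, July 2022.
Longest run of consecutive months below the threshold: 4.
4 ≥ 3, so Fontaine Holdings became eligible.

Yes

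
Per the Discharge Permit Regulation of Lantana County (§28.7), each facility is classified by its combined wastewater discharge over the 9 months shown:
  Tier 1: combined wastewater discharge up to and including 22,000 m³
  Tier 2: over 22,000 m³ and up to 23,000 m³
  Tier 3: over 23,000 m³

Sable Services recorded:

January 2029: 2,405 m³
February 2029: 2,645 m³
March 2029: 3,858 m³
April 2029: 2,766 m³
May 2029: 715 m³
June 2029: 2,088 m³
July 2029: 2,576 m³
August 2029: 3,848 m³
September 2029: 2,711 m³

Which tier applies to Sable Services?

Tier 3

Combined wastewater discharge: 2,405 m³ + 2,645 m³ + 3,858 m³ + 2,766 m³ + 715 m³ + 2,088 m³ + 2,576 m³ + 3,848 m³ + 2,711 m³ = 23,612 m³.
23,612 m³ > 23,000 m³, so Tier 3 applies.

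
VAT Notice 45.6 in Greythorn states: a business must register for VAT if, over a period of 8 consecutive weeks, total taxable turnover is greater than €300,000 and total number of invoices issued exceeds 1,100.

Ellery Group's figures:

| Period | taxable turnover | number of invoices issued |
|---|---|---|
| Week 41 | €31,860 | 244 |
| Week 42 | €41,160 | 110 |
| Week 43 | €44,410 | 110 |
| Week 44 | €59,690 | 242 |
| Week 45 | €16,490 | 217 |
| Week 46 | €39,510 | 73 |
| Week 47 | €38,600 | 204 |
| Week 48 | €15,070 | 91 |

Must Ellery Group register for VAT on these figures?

No

Total taxable turnover: €31,860 + €41,160 + €44,410 + €59,690 + €16,490 + €39,510 + €38,600 + €15,070 = €286,790 (≤ €300,000).
Total number of invoices issued: 244 + 110 + 110 + 242 + 217 + 73 + 204 + 91 = 1,291 (> 1,100).
The test is 'and': the rule requires both, and at least one is not exceeded.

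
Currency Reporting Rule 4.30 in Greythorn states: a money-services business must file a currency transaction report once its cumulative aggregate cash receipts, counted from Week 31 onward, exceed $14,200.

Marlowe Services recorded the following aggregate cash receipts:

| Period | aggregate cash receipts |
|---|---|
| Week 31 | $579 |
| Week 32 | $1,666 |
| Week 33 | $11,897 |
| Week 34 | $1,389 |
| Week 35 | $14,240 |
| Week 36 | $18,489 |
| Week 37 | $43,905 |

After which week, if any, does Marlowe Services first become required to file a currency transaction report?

Through Week 31: $579
Through Week 32: $2,245
Through Week 33: $14,142
Through Week 34: $15,531 ← exceeds threshold

Week 34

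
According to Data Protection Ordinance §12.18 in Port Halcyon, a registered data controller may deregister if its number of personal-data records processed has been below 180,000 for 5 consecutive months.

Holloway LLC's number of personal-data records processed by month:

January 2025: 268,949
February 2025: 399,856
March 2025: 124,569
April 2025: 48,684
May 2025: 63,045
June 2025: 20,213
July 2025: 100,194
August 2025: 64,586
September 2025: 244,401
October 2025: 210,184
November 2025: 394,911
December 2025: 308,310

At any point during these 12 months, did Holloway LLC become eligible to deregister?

Months below 180,000: March 2025, April 2025, May 2025, June 2025, July 2025, August 2025.
Longest run of consecutive months below the threshold: 6.
6 ≥ 5, so Holloway LLC became eligible.

Yes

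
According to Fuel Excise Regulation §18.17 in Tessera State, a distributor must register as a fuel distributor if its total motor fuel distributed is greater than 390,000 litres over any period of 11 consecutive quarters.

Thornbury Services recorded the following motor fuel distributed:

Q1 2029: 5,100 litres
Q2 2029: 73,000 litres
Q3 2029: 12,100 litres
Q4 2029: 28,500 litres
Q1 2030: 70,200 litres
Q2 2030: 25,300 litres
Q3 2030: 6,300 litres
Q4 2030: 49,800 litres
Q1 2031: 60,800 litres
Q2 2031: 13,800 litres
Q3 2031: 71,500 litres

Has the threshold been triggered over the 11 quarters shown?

Total motor fuel distributed: 5,100 litres + 73,000 litres + 12,100 litres + 28,500 litres + 70,200 litres + 25,300 litres + 6,300 litres + 49,800 litres + 60,800 litres + 13,800 litres + 71,500 litres = 416,400 litres.
416,400 litres > 390,000 litres, so the threshold is exceeded.

Yes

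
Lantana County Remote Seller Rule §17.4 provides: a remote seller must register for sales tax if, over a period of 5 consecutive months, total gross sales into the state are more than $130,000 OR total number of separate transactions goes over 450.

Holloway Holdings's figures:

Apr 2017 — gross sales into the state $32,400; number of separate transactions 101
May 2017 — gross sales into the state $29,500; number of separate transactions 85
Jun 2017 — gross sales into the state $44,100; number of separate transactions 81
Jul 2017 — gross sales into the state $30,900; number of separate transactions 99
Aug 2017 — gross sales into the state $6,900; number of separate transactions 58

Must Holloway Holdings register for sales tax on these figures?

Total gross sales into the state: $32,400 + $29,500 + $44,100 + $30,900 + $6,900 = $143,800 (> $130,000).
Total number of separate transactions: 101 + 85 + 81 + 99 + 58 = 424 (≤ 450).
The test is 'or': at least one threshold is exceeded.

Yes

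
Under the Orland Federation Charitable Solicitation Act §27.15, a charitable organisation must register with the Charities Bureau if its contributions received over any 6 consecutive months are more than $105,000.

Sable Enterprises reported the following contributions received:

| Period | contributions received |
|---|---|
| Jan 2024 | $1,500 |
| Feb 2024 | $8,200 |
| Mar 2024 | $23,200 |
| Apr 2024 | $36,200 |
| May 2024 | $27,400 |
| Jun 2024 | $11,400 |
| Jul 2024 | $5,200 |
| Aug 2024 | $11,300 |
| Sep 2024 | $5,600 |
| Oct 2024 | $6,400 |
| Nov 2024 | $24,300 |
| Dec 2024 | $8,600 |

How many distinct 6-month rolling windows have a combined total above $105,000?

Jan 2024–Jun 2024: $1,500 + $8,200 + $23,200 + $36,200 + $27,400 + $11,400 = $107,900 (over)
Feb 2024–Jul 2024: $8,200 + $23,200 + $36,200 + $27,400 + $11,400 + $5,200 = $111,600 (over)
Mar 2024–Aug 2024: $23,200 + $36,200 + $27,400 + $11,400 + $5,200 + $11,300 = $114,700 (over)
Apr 2024–Sep 2024: $36,200 + $27,400 + $11,400 + $5,200 + $11,300 + $5,600 = $97,100 (under)
May 2024–Oct 2024: $27,400 + $11,400 + $5,200 + $11,300 + $5,600 + $6,400 = $67,300 (under)
Jun 2024–Nov 2024: $11,400 + $5,200 + $11,300 + $5,600 + $6,400 + $24,300 = $64,200 (under)
Jul 2024–Dec 2024: $5,200 + $11,300 + $5,600 + $6,400 + $24,300 + $8,600 = $61,400 (under)
3 windows exceed the threshold.

3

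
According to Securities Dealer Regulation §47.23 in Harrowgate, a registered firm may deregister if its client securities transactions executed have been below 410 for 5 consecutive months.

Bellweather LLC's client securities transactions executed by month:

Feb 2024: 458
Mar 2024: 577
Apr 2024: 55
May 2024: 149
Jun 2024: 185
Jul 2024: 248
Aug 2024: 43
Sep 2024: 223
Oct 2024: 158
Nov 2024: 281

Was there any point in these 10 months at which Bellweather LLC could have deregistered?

Yes

Months below 410: Apr 2024, May 2024, Jun 2024, Jul 2024, Aug 2024, Sep 2024, Oct 2024, Nov 2024.
Longest run of consecutive months below the threshold: 8.
8 ≥ 5, so Bellweather LLC became eligible.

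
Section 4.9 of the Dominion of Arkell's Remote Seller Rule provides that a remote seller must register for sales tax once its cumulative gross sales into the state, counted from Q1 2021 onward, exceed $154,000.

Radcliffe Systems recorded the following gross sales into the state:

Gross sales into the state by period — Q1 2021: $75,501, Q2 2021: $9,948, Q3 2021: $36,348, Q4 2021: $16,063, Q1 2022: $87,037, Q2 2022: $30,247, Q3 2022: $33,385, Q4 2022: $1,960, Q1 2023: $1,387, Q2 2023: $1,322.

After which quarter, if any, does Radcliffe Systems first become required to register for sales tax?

Q1 2022

Through Q1 2021: $75,501
Through Q2 2021: $85,449
Through Q3 2021: $121,797
Through Q4 2021: $137,860
Through Q1 2022: $224,897 ← exceeds threshold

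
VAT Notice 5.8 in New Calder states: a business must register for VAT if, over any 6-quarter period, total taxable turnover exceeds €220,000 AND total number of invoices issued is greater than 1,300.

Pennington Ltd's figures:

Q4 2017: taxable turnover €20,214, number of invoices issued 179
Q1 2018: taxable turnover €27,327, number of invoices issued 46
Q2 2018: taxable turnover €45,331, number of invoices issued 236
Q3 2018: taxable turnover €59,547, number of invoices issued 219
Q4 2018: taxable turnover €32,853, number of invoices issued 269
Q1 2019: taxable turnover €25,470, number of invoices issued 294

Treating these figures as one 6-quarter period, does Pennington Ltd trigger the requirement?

Total taxable turnover: €20,214 + €27,327 + €45,331 + €59,547 + €32,853 + €25,470 = €210,742 (≤ €220,000).
Total number of invoices issued: 179 + 46 + 236 + 219 + 269 + 294 = 1,243 (≤ 1,300).
The test is 'and': the rule requires both, and at least one is not exceeded.

No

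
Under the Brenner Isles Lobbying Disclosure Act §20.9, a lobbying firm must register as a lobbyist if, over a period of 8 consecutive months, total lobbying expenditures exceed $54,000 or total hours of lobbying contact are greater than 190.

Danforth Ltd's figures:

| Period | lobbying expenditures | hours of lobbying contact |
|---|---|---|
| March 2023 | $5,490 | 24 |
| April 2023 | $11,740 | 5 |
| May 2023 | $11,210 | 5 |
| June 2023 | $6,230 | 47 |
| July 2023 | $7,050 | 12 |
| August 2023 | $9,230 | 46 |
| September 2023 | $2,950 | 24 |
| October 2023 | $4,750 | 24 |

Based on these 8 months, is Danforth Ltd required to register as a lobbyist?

Total lobbying expenditures: $5,490 + $11,740 + $11,210 + $6,230 + $7,050 + $9,230 + $2,950 + $4,750 = $58,650 (> $54,000).
Total hours of lobbying contact: 24 + 5 + 5 + 47 + 12 + 46 + 24 + 24 = 187 (≤ 190).
The test is 'or': at least one threshold is exceeded.

Yes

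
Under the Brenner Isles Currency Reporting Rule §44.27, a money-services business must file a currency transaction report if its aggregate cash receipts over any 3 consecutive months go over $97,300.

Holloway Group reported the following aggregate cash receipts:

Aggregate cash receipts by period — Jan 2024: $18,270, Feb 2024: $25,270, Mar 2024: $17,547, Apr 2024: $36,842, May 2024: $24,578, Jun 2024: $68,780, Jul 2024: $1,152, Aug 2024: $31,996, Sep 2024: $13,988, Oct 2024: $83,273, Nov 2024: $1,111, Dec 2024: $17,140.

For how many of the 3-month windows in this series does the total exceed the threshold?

5

Jan 2024–Mar 2024: $18,270 + $25,270 + $17,547 = $61,087 (under)
Feb 2024–Apr 2024: $25,270 + $17,547 + $36,842 = $79,659 (under)
Mar 2024–May 2024: $17,547 + $36,842 + $24,578 = $78,967 (under)
Apr 2024–Jun 2024: $36,842 + $24,578 + $68,780 = $130,200 (over)
May 2024–Jul 2024: $24,578 + $68,780 + $1,152 = $94,510 (under)
Jun 2024–Aug 2024: $68,780 + $1,152 + $31,996 = $101,928 (over)
Jul 2024–Sep 2024: $1,152 + $31,996 + $13,988 = $47,136 (under)
Aug 2024–Oct 2024: $31,996 + $13,988 + $83,273 = $129,257 (over)
Sep 2024–Nov 2024: $13,988 + $83,273 + $1,111 = $98,372 (over)
Oct 2024–Dec 2024: $83,273 + $1,111 + $17,140 = $101,524 (over)
5 windows exceed the threshold.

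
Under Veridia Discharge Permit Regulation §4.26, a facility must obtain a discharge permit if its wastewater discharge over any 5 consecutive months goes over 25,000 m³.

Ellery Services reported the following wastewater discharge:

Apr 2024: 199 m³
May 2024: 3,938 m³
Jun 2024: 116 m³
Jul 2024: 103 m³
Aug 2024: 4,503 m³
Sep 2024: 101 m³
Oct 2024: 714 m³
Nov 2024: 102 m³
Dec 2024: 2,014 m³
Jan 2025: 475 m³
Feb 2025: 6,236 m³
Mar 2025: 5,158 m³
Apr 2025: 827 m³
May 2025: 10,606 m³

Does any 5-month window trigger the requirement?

Apr 2024–Aug 2024: 199 m³ + 3,938 m³ + 116 m³ + 103 m³ + 4,503 m³ = 8,859 m³ (under)
May 2024–Sep 2024: 3,938 m³ + 116 m³ + 103 m³ + 4,503 m³ + 101 m³ = 8,761 m³ (under)
Jun 2024–Oct 2024: 116 m³ + 103 m³ + 4,503 m³ + 101 m³ + 714 m³ = 5,537 m³ (under)
Jul 2024–Nov 2024: 103 m³ + 4,503 m³ + 101 m³ + 714 m³ + 102 m³ = 5,523 m³ (under)
Aug 2024–Dec 2024: 4,503 m³ + 101 m³ + 714 m³ + 102 m³ + 2,014 m³ = 7,434 m³ (under)
Sep 2024–Jan 2025: 101 m³ + 714 m³ + 102 m³ + 2,014 m³ + 475 m³ = 3,406 m³ (under)
Oct 2024–Feb 2025: 714 m³ + 102 m³ + 2,014 m³ + 475 m³ + 6,236 m³ = 9,541 m³ (under)
Nov 2024–Mar 2025: 102 m³ + 2,014 m³ + 475 m³ + 6,236 m³ + 5,158 m³ = 13,985 m³ (under)
Dec 2024–Apr 2025: 2,014 m³ + 475 m³ + 6,236 m³ + 5,158 m³ + 827 m³ = 14,710 m³ (under)
Jan 2025–May 2025: 475 m³ + 6,236 m³ + 5,158 m³ + 827 m³ + 10,606 m³ = 23,302 m³ (under)
No window exceeds 25,000 m³.

No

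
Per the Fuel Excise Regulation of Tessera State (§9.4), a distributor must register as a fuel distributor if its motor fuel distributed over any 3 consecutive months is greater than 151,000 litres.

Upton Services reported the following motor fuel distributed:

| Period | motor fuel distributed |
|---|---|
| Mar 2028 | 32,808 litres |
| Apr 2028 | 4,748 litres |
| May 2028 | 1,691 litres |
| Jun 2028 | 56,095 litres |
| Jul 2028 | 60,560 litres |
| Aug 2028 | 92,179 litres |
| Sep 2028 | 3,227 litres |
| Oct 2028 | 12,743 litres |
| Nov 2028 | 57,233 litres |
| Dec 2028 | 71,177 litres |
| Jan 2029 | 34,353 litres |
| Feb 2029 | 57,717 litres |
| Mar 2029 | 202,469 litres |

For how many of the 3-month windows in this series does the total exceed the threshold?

Mar 2028–May 2028: 32,808 litres + 4,748 litres + 1,691 litres = 39,247 litres (under)
Apr 2028–Jun 2028: 4,748 litres + 1,691 litres + 56,095 litres = 62,534 litres (under)
May 2028–Jul 2028: 1,691 litres + 56,095 litres + 60,560 litres = 118,346 litres (under)
Jun 2028–Aug 2028: 56,095 litres + 60,560 litres + 92,179 litres = 208,834 litres (over)
Jul 2028–Sep 2028: 60,560 litres + 92,179 litres + 3,227 litres = 155,966 litres (over)
Aug 2028–Oct 2028: 92,179 litres + 3,227 litres + 12,743 litres = 108,149 litres (under)
Sep 2028–Nov 2028: 3,227 litres + 12,743 litres + 57,233 litres = 73,203 litres (under)
Oct 2028–Dec 2028: 12,743 litres + 57,233 litres + 71,177 litres = 141,153 litres (under)
Nov 2028–Jan 2029: 57,233 litres + 71,177 litres + 34,353 litres = 162,763 litres (over)
Dec 2028–Feb 2029: 71,177 litres + 34,353 litres + 57,717 litres = 163,247 litres (over)
Jan 2029–Mar 2029: 34,353 litres + 57,717 litres + 202,469 litres = 294,539 litres (over)
5 windows exceed the threshold.

5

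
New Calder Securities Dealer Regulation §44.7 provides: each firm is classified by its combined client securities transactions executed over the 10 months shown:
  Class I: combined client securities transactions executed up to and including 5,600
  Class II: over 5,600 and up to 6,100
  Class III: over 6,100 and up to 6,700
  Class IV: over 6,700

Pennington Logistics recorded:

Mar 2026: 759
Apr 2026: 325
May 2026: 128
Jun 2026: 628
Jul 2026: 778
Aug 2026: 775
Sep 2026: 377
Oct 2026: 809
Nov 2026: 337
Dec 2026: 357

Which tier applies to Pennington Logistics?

Class I

Combined client securities transactions executed: 759 + 325 + 128 + 628 + 778 + 775 + 377 + 809 + 337 + 357 = 5,273.
5,273 ≤ 5,600, so Class I applies.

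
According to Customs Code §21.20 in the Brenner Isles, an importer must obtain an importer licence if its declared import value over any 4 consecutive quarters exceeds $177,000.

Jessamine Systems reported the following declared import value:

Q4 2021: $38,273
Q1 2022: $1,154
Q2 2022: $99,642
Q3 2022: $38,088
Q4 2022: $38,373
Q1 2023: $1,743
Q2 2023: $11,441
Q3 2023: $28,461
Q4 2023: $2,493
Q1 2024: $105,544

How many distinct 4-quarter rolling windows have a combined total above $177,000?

3

Q4 2021–Q3 2022: $38,273 + $1,154 + $99,642 + $38,088 = $177,157 (over)
Q1 2022–Q4 2022: $1,154 + $99,642 + $38,088 + $38,373 = $177,257 (over)
Q2 2022–Q1 2023: $99,642 + $38,088 + $38,373 + $1,743 = $177,846 (over)
Q3 2022–Q2 2023: $38,088 + $38,373 + $1,743 + $11,441 = $89,645 (under)
Q4 2022–Q3 2023: $38,373 + $1,743 + $11,441 + $28,461 = $80,018 (under)
Q1 2023–Q4 2023: $1,743 + $11,441 + $28,461 + $2,493 = $44,138 (under)
Q2 2023–Q1 2024: $11,441 + $28,461 + $2,493 + $105,544 = $147,939 (under)
3 windows exceed the threshold.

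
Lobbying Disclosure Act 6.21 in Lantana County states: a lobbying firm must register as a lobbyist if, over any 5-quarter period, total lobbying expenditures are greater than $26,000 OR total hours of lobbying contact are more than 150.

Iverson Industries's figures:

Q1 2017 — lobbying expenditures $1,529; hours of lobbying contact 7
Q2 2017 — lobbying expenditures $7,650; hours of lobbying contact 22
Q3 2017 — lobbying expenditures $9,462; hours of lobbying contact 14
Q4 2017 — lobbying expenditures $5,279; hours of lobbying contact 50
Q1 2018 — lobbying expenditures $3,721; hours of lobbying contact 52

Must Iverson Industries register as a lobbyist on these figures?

Yes

Total lobbying expenditures: $1,529 + $7,650 + $9,462 + $5,279 + $3,721 = $27,641 (> $26,000).
Total hours of lobbying contact: 7 + 22 + 14 + 50 + 52 = 145 (≤ 150).
The test is 'or': at least one threshold is exceeded.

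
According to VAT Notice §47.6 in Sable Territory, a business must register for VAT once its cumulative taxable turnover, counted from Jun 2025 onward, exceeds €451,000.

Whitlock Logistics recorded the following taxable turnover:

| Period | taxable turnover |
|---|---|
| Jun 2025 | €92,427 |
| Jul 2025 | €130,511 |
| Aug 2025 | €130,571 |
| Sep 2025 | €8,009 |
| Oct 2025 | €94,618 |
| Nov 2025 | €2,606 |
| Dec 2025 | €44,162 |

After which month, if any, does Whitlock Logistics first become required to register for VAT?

Through Jun 2025: €92,427
Through Jul 2025: €222,938
Through Aug 2025: €353,509
Through Sep 2025: €361,518
Through Oct 2025: €456,136 ← exceeds threshold

Oct 2025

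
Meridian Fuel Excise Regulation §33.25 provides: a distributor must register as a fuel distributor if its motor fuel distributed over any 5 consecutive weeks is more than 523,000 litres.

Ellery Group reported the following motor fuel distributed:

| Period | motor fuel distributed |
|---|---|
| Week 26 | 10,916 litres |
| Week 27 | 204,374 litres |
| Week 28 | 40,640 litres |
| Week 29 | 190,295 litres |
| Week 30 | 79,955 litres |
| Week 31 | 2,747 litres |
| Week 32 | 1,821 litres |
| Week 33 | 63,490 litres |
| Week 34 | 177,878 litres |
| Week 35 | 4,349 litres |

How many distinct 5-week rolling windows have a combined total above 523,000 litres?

1

Week 26–Week 30: 10,916 litres + 204,374 litres + 40,640 litres + 190,295 litres + 79,955 litres = 526,180 litres (over)
Week 27–Week 31: 204,374 litres + 40,640 litres + 190,295 litres + 79,955 litres + 2,747 litres = 518,011 litres (under)
Week 28–Week 32: 40,640 litres + 190,295 litres + 79,955 litres + 2,747 litres + 1,821 litres = 315,458 litres (under)
Week 29–Week 33: 190,295 litres + 79,955 litres + 2,747 litres + 1,821 litres + 63,490 litres = 338,308 litres (under)
Week 30–Week 34: 79,955 litres + 2,747 litres + 1,821 litres + 63,490 litres + 177,878 litres = 325,891 litres (under)
Week 31–Week 35: 2,747 litres + 1,821 litres + 63,490 litres + 177,878 litres + 4,349 litres = 250,285 litres (under)
1 window exceeds the threshold.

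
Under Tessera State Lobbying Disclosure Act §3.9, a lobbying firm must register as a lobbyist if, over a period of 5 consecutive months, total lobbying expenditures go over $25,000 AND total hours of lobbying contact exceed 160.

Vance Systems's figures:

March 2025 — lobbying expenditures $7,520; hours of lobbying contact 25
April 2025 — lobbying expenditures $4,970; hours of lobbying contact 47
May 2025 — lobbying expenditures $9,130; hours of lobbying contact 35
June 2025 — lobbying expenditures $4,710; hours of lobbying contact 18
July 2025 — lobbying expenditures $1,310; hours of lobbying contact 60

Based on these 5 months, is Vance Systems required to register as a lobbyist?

Yes

Total lobbying expenditures: $7,520 + $4,970 + $9,130 + $4,710 + $1,310 = $27,640 (> $25,000).
Total hours of lobbying contact: 25 + 47 + 35 + 18 + 60 = 185 (> 160).
The test is 'and': both thresholds are exceeded.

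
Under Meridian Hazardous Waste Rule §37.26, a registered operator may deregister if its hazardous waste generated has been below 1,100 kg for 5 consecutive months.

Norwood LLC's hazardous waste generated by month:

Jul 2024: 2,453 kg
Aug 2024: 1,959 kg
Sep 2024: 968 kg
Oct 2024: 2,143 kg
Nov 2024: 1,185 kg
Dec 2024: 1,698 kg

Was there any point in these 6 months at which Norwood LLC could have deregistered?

No

Months below 1,100 kg: Sep 2024.
Longest run of consecutive months below the threshold: 1.
1 < 5, so Norwood LLC never became eligible.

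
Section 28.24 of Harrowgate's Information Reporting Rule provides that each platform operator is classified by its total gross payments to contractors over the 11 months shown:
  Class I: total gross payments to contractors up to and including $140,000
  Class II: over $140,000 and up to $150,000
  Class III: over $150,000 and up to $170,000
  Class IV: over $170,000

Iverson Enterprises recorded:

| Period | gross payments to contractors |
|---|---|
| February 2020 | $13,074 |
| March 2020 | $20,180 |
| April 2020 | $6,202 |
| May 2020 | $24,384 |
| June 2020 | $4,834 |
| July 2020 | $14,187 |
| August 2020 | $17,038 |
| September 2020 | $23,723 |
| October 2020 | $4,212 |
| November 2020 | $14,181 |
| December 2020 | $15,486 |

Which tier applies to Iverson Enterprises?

Total gross payments to contractors: $13,074 + $20,180 + $6,202 + $24,384 + $4,834 + $14,187 + $17,038 + $23,723 + $4,212 + $14,181 + $15,486 = $157,501.
$150,000 < $157,501 ≤ $170,000, so Class III applies.

Class III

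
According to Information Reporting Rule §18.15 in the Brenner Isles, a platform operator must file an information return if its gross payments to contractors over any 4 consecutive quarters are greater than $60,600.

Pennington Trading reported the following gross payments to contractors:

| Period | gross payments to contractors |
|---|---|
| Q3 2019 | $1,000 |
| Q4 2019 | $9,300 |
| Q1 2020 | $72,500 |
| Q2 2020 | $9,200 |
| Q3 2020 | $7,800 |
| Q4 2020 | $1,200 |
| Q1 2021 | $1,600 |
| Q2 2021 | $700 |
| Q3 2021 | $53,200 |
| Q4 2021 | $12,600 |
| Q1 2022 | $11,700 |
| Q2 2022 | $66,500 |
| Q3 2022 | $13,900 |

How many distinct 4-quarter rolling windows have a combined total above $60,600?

Q3 2019–Q2 2020: $1,000 + $9,300 + $72,500 + $9,200 = $92,000 (over)
Q4 2019–Q3 2020: $9,300 + $72,500 + $9,200 + $7,800 = $98,800 (over)
Q1 2020–Q4 2020: $72,500 + $9,200 + $7,800 + $1,200 = $90,700 (over)
Q2 2020–Q1 2021: $9,200 + $7,800 + $1,200 + $1,600 = $19,800 (under)
Q3 2020–Q2 2021: $7,800 + $1,200 + $1,600 + $700 = $11,300 (under)
Q4 2020–Q3 2021: $1,200 + $1,600 + $700 + $53,200 = $56,700 (under)
Q1 2021–Q4 2021: $1,600 + $700 + $53,200 + $12,600 = $68,100 (over)
Q2 2021–Q1 2022: $700 + $53,200 + $12,600 + $11,700 = $78,200 (over)
Q3 2021–Q2 2022: $53,200 + $12,600 + $11,700 + $66,500 = $144,000 (over)
Q4 2021–Q3 2022: $12,600 + $11,700 + $66,500 + $13,900 = $104,700 (over)
7 windows exceed the threshold.

7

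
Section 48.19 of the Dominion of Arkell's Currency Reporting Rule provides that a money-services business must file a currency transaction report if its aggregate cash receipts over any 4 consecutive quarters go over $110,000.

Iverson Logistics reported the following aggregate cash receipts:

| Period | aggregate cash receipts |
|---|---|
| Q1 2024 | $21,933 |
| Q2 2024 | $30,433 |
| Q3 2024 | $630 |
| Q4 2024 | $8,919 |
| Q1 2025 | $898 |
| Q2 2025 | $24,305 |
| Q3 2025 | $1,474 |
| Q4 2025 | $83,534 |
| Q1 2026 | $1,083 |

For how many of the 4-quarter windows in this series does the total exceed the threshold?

2

Q1 2024–Q4 2024: $21,933 + $30,433 + $630 + $8,919 = $61,915 (under)
Q2 2024–Q1 2025: $30,433 + $630 + $8,919 + $898 = $40,880 (under)
Q3 2024–Q2 2025: $630 + $8,919 + $898 + $24,305 = $34,752 (under)
Q4 2024–Q3 2025: $8,919 + $898 + $24,305 + $1,474 = $35,596 (under)
Q1 2025–Q4 2025: $898 + $24,305 + $1,474 + $83,534 = $110,211 (over)
Q2 2025–Q1 2026: $24,305 + $1,474 + $83,534 + $1,083 = $110,396 (over)
2 windows exceed the threshold.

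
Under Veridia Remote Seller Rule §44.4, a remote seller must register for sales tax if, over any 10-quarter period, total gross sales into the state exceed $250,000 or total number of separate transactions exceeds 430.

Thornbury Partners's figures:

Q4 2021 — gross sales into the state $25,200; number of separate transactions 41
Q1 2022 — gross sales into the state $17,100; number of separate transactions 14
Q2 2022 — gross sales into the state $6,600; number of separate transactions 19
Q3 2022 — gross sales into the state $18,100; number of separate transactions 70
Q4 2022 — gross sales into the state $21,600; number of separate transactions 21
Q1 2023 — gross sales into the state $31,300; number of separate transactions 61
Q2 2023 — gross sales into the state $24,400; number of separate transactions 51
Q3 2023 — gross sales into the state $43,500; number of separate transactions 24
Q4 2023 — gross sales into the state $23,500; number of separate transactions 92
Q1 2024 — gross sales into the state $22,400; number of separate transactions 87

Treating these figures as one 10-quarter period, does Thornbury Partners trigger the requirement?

Yes

Total gross sales into the state: $25,200 + $17,100 + $6,600 + $18,100 + $21,600 + $31,300 + $24,400 + $43,500 + $23,500 + $22,400 = $233,700 (≤ $250,000).
Total number of separate transactions: 41 + 14 + 19 + 70 + 21 + 61 + 51 + 24 + 92 + 87 = 480 (> 430).
The test is 'or': at least one threshold is exceeded.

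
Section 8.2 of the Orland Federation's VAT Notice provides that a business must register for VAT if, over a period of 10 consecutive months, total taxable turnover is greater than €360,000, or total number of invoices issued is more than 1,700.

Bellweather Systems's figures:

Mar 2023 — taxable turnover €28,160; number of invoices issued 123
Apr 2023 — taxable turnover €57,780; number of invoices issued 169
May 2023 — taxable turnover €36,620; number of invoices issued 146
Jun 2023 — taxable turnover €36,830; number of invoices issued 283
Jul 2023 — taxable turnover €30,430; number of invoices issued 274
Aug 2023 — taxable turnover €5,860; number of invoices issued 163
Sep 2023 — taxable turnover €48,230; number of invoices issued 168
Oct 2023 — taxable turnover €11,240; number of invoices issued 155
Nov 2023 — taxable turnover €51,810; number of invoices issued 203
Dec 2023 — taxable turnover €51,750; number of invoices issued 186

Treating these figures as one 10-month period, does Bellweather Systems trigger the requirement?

Yes

Total taxable turnover: €28,160 + €57,780 + €36,620 + €36,830 + €30,430 + €5,860 + €48,230 + €11,240 + €51,810 + €51,750 = €358,710 (≤ €360,000).
Total number of invoices issued: 123 + 169 + 146 + 283 + 274 + 163 + 168 + 155 + 203 + 186 = 1,870 (> 1,700).
The test is 'or': at least one threshold is exceeded.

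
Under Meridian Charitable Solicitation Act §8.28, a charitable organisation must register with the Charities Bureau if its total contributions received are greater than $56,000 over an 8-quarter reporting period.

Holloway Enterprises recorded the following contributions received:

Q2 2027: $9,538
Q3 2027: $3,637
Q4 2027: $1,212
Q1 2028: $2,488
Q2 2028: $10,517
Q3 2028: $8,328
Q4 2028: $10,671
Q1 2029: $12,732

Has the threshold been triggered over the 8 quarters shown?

Total contributions received: $9,538 + $3,637 + $1,212 + $2,488 + $10,517 + $8,328 + $10,671 + $12,732 = $59,123.
$59,123 > $56,000, so the threshold is exceeded.

Yes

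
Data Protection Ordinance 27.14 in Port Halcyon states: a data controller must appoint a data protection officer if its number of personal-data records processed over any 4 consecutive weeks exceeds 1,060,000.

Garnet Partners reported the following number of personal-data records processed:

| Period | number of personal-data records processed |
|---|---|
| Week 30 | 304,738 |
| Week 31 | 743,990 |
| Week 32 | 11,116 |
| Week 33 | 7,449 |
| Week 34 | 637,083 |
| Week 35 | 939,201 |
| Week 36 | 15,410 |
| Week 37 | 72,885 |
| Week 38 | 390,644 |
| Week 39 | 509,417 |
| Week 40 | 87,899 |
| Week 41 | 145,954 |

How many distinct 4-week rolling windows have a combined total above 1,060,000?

8

Week 30–Week 33: 304,738 + 743,990 + 11,116 + 7,449 = 1,067,293 (over)
Week 31–Week 34: 743,990 + 11,116 + 7,449 + 637,083 = 1,399,638 (over)
Week 32–Week 35: 11,116 + 7,449 + 637,083 + 939,201 = 1,594,849 (over)
Week 33–Week 36: 7,449 + 637,083 + 939,201 + 15,410 = 1,599,143 (over)
Week 34–Week 37: 637,083 + 939,201 + 15,410 + 72,885 = 1,664,579 (over)
Week 35–Week 38: 939,201 + 15,410 + 72,885 + 390,644 = 1,418,140 (over)
Week 36–Week 39: 15,410 + 72,885 + 390,644 + 509,417 = 988,356 (under)
Week 37–Week 40: 72,885 + 390,644 + 509,417 + 87,899 = 1,060,845 (over)
Week 38–Week 41: 390,644 + 509,417 + 87,899 + 145,954 = 1,133,914 (over)
8 windows exceed the threshold.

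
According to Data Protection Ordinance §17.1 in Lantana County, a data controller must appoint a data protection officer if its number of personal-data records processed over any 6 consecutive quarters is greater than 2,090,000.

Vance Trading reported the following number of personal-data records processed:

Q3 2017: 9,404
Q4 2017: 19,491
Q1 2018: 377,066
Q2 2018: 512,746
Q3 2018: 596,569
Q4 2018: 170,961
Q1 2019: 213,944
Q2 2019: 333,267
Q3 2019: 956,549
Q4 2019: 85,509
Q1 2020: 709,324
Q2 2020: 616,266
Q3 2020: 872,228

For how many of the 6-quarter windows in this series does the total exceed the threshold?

Q3 2017–Q4 2018: 9,404 + 19,491 + 377,066 + 512,746 + 596,569 + 170,961 = 1,686,237 (under)
Q4 2017–Q1 2019: 19,491 + 377,066 + 512,746 + 596,569 + 170,961 + 213,944 = 1,890,777 (under)
Q1 2018–Q2 2019: 377,066 + 512,746 + 596,569 + 170,961 + 213,944 + 333,267 = 2,204,553 (over)
Q2 2018–Q3 2019: 512,746 + 596,569 + 170,961 + 213,944 + 333,267 + 956,549 = 2,784,036 (over)
Q3 2018–Q4 2019: 596,569 + 170,961 + 213,944 + 333,267 + 956,549 + 85,509 = 2,356,799 (over)
Q4 2018–Q1 2020: 170,961 + 213,944 + 333,267 + 956,549 + 85,509 + 709,324 = 2,469,554 (over)
Q1 2019–Q2 2020: 213,944 + 333,267 + 956,549 + 85,509 + 709,324 + 616,266 = 2,914,859 (over)
Q2 2019–Q3 2020: 333,267 + 956,549 + 85,509 + 709,324 + 616,266 + 872,228 = 3,573,143 (over)
6 windows exceed the threshold.

6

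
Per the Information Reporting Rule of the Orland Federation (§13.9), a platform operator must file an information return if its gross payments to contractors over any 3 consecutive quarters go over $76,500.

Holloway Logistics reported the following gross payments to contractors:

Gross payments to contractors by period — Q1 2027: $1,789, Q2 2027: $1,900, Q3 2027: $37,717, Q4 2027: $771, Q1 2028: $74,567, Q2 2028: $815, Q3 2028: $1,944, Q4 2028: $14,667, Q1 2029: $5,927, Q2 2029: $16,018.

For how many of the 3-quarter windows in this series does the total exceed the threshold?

Q1 2027–Q3 2027: $1,789 + $1,900 + $37,717 = $41,406 (under)
Q2 2027–Q4 2027: $1,900 + $37,717 + $771 = $40,388 (under)
Q3 2027–Q1 2028: $37,717 + $771 + $74,567 = $113,055 (over)
Q4 2027–Q2 2028: $771 + $74,567 + $815 = $76,153 (under)
Q1 2028–Q3 2028: $74,567 + $815 + $1,944 = $77,326 (over)
Q2 2028–Q4 2028: $815 + $1,944 + $14,667 = $17,426 (under)
Q3 2028–Q1 2029: $1,944 + $14,667 + $5,927 = $22,538 (under)
Q4 2028–Q2 2029: $14,667 + $5,927 + $16,018 = $36,612 (under)
2 windows exceed the threshold.

2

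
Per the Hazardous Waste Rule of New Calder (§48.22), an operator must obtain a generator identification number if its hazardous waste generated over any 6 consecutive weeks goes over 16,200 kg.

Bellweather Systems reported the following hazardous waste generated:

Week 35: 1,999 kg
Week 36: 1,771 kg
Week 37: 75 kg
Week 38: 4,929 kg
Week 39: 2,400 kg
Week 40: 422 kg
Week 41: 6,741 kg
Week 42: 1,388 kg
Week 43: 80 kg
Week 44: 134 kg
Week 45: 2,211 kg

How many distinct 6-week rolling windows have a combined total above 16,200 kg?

Week 35–Week 40: 1,999 kg + 1,771 kg + 75 kg + 4,929 kg + 2,400 kg + 422 kg = 11,596 kg (under)
Week 36–Week 41: 1,771 kg + 75 kg + 4,929 kg + 2,400 kg + 422 kg + 6,741 kg = 16,338 kg (over)
Week 37–Week 42: 75 kg + 4,929 kg + 2,400 kg + 422 kg + 6,741 kg + 1,388 kg = 15,955 kg (under)
Week 38–Week 43: 4,929 kg + 2,400 kg + 422 kg + 6,741 kg + 1,388 kg + 80 kg = 15,960 kg (under)
Week 39–Week 44: 2,400 kg + 422 kg + 6,741 kg + 1,388 kg + 80 kg + 134 kg = 11,165 kg (under)
Week 40–Week 45: 422 kg + 6,741 kg + 1,388 kg + 80 kg + 134 kg + 2,211 kg = 10,976 kg (under)
1 window exceeds the threshold.

1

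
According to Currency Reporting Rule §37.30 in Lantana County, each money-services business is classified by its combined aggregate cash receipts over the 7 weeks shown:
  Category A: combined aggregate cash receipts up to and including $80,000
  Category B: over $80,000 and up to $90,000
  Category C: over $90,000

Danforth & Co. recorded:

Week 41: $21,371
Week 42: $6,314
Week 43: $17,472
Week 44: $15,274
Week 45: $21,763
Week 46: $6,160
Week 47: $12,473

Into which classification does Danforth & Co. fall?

Category C

Combined aggregate cash receipts: $21,371 + $6,314 + $17,472 + $15,274 + $21,763 + $6,160 + $12,473 = $100,827.
$100,827 > $90,000, so Category C applies.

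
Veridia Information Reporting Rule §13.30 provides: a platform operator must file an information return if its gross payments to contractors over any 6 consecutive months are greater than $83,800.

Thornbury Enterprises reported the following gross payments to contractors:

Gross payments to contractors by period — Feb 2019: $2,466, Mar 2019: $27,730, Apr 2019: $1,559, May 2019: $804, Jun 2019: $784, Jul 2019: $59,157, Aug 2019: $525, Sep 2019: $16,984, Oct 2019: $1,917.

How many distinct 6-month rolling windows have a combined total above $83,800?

Feb 2019–Jul 2019: $2,466 + $27,730 + $1,559 + $804 + $784 + $59,157 = $92,500 (over)
Mar 2019–Aug 2019: $27,730 + $1,559 + $804 + $784 + $59,157 + $525 = $90,559 (over)
Apr 2019–Sep 2019: $1,559 + $804 + $784 + $59,157 + $525 + $16,984 = $79,813 (under)
May 2019–Oct 2019: $804 + $784 + $59,157 + $525 + $16,984 + $1,917 = $80,171 (under)
2 windows exceed the threshold.

2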